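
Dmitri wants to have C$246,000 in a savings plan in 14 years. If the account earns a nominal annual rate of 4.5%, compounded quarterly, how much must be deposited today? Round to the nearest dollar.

With 4 periods per year: i = 0.01125, n = 56.
PV = FV·(1+i)^(−n) = 246,000 × 0.534468 = 131,479.2350

C$131,479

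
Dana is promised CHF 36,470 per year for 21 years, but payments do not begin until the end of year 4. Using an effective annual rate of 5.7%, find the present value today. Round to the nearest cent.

PV at t=3 (ordinary 21-year annuity): 36470 × a(21|0.057) = 36470 × 12.066763 = 440,074.8437
Discount back 3 years: 440,074.8437 × (1+0.057)^(−3) = 440,074.8437 × 0.846789 = 372,650.3912

CHF 372,650.39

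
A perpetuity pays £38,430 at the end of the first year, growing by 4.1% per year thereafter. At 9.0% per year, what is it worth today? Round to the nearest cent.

£784,285.71

PV = PMT / (i − g) = 38430 / (0.09 − 0.041) = 38430 / 0.049000 = 784,285.7143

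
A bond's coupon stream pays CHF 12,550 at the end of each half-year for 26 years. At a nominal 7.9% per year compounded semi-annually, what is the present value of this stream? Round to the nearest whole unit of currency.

CHF 275,340

Periodic rate i = 0.079/2 = 0.0395; n = 26 × 2 = 52 periods.
PV = PMT · [1 − (1+i)^(−n)] / i = 12550 · 21.939470 = 275,340.3473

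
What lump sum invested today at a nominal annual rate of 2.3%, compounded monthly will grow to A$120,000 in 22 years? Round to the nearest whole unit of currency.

With 12 periods per year: i = 0.00191667, n = 264.
PV = FV·(1+i)^(−n) = 120,000 × 0.603194 = 72,383.3312

A$72,383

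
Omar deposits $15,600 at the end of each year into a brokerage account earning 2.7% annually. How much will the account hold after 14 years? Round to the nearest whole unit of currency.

Accumulation factor s(14|0.027) = 16.743167; FV = 15600 × 16.743167 = 261,193.4064

$261,193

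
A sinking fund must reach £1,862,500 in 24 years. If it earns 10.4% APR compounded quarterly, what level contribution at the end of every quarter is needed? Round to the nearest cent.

£4,503.42

Periodic rate i = 0.104/4 = 0.026; n = 24 × 4 = 96 periods.
PMT = 1.8625e+06 / ( [(1+0.026)^96 − 1] / 0.026 ) = 1.8625e+06 / 413.574736 = 4,503.4182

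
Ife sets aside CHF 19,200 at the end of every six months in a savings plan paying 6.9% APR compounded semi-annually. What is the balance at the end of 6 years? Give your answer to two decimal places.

CHF 279,558.72

Periodic rate i = 0.069/2 = 0.0345; n = 6 × 2 = 12 periods.
FV = PMT · [(1+i)^n − 1] / i = 19200 · 14.560350 = 279,558.7208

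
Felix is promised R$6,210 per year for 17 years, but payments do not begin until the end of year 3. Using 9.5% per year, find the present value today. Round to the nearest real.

R$42,863

PV at t=2 (ordinary 17-year annuity): 6210 × a(17|0.095) = 6210 × 8.276037 = 51,394.1884
PV₀ = 51,394.1884 / (1+0.095)^2 = 51,394.1884 / 1.199025 = 42,863.3168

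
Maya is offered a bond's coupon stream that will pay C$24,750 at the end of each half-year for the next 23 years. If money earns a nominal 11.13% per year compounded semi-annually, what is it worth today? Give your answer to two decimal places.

C$407,914.74

Periodic rate i = 0.1113/2 = 0.05565; n = 23 × 2 = 46 periods.
Annuity factor a(46|0.05565) = 16.481404; PV = 24750 × 16.481404 = 407,914.7391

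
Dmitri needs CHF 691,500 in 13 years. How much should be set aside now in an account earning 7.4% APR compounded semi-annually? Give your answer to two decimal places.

CHF 268,871.34

With 2 periods per year: i = 0.037, n = 26.
PV = FV·(1+i)^(−n) = 691,500 × 0.388823 = 268,871.3442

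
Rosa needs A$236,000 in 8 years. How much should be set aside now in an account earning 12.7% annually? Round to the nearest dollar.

Discount factor = (1+0.127)^(−8) = 0.384245; PV = 236,000 × 0.384245 = 90,681.9133

A$90,682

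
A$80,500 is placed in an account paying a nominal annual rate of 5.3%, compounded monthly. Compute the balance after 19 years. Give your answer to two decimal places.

With 12 periods per year: i = 0.00441667, n = 228.
FV = 80,500 × (1 + 0.00441667)^228 = 219,870.7600

A$219,870.76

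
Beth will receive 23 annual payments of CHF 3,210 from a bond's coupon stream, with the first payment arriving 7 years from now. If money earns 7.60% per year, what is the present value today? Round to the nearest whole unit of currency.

PV at t=6 (ordinary 23-year annuity): 3210 × a(23|0.076) = 3210 × 10.717252 = 34,402.3797
Discount back 6 years: 34,402.3797 × (1+0.076)^(−6) = 34,402.3797 × 0.644357 = 22,167.4051

CHF 22,167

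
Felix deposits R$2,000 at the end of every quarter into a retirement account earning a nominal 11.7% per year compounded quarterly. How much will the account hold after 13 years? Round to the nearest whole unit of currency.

With 4 periods per year: i = 0.02925, n = 52.
FV = 2000 × [(1+0.02925)^52 − 1] / 0.02925 = 2000 × 118.906492 = 237,812.9850

R$237,813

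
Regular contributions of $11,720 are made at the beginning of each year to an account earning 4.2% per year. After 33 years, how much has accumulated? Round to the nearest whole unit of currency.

FV = 11720 × [(1+0.042)^33 − 1] / 0.042 × (1+i) = 11720 × 71.629577 = 839,498.6476
(Beginning-of-period payments → annuity-due factor ×(1+i).)

$839,499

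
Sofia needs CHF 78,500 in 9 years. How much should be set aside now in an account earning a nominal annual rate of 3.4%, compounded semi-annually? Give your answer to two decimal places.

CHF 57,955.21

With 2 periods per year: i = 0.017, n = 18.
PV = FV·(1+i)^(−n) = 78,500 × 0.738283 = 57,955.2127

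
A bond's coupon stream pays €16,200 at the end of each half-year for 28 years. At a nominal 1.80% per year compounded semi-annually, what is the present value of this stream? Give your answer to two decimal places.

Periodic rate i = 0.018/2 = 0.009; n = 28 × 2 = 56 periods.
PV = 16200 × [1 − (1+0.009)^(−56)] / 0.009 = 16200 × 43.836347 = 710,148.8273

€710,148.83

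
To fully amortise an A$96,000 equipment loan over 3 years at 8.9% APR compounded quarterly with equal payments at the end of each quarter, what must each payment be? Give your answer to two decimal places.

i = 0.089/4 = 0.02225 per quarter; n = 3·4 = 12.
Annuity-PV factor = 10.430674; PMT = 96000 / 10.430674 = 9,203.6240

A$9,203.62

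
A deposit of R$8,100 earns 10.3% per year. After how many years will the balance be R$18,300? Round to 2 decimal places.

8.31 years

n = ln(18300/8100) / ln(1+0.103) = ln(2.25926) / 0.098034 = 8.3138 years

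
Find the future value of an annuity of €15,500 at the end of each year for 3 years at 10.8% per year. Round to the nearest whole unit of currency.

FV = PMT · [(1+i)^n − 1] / i = 15500 · 3.335664 = 51,702.7920

€51,703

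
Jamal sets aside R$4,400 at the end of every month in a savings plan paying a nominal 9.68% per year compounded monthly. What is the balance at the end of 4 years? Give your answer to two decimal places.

R$256,671.79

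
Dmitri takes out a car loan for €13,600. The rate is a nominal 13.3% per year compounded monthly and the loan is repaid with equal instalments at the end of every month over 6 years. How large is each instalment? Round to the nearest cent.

€275.17

Periodic rate i = 0.133/12 = 0.0110833; n = 6 × 12 = 72 periods.
PMT = 13600 / ( [1 − (1+0.0110833)^(−72)] / 0.0110833 ) = 13600 / 49.424725 = 275.1659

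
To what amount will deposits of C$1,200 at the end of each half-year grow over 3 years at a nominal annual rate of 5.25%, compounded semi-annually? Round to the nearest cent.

Periodic rate i = 0.0525/2 = 0.02625; n = 3 × 2 = 6 periods.
Accumulation factor s(6|0.02625) = 6.407805; FV = 1200 × 6.407805 = 7,689.3665

C$7,689.37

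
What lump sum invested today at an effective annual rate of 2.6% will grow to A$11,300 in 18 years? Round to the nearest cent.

A$7,119.11

PV = FV·(1+i)^(−n) = 11,300 × 0.630010 = 7,119.1140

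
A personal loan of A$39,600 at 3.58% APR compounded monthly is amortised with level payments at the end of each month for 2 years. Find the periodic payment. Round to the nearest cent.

A$1,712.23

Periodic rate i = 0.0358/12 = 0.00298333; n = 2 × 12 = 24 periods.
Annuity-PV factor = 23.127682; PMT = 39600 / 23.127682 = 1,712.2338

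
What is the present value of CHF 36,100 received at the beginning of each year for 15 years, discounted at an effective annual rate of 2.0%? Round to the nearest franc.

Annuity factor a(15|0.02) × (1+i) = 13.106249; PV = 36100 × 13.106249 = 473,135.5806
Payments are at the start of each period, so multiply by (1+i).

CHF 473,136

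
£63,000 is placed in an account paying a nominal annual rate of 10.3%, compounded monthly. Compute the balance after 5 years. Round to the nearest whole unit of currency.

£105,208

With 12 periods per year: i = 0.00858333, n = 60.
FV = 63,000 × (1 + 0.00858333)^60 = 105,207.7624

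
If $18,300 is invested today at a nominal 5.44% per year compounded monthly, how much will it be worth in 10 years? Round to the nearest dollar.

$31,490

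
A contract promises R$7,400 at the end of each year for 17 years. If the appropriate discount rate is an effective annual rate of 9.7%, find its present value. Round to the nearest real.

PV = PMT · [1 − (1+i)^(−n)] / i = 7400 · 8.172716 = 60,478.0975

R$60,478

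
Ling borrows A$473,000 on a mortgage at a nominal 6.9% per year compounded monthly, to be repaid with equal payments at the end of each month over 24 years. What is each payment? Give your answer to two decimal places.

With 12 periods per year: i = 0.00575, n = 288.
PMT = 473000 / ( [1 − (1+0.00575)^(−288)] / 0.00575 ) = 473000 / 140.555023 = 3,365.2302

A$3,365.23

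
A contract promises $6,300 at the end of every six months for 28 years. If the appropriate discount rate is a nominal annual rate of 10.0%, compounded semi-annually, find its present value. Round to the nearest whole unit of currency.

$117,801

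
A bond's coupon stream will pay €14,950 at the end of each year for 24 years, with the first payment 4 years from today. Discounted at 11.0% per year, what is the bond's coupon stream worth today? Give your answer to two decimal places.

Value one period before first payment (t=3): 14950 × [1 − (1+0.11)^(−24)] / 0.11 = 14950 × 8.348137 = 124,804.6418
Discount back 3 years: 124,804.6418 × (1+0.11)^(−3) = 124,804.6418 × 0.731191 = 91,256.0785

€91,256.08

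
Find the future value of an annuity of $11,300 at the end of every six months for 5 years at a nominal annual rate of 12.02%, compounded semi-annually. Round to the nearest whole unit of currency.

$149,013

i = 0.1202/2 = 0.0601 per half-year; n = 5·2 = 10.
FV = PMT · [(1+i)^n − 1] / i = 11300 · 13.186987 = 149,012.9483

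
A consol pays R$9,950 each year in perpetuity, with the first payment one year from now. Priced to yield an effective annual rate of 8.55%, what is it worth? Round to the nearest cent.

R$116,374.27

PV = C/r = 9950/0.0855 = 116,374.2690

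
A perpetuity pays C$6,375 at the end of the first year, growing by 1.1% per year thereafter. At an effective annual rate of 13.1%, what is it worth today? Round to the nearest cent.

PV = PMT / (i − g) = 6375 / (0.131 − 0.011) = 6375 / 0.120000 = 53,125.0000

C$53,125.00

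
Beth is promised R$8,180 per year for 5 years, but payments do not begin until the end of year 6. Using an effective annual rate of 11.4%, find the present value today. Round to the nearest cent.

PV at t=5 (ordinary 5-year annuity): 8180 × a(5|0.114) = 8180 × 3.659008 = 29,930.6814
PV₀ = 29,930.6814 / (1+0.114)^5 = 29,930.6814 / 1.715639 = 17,445.7904

R$17,445.79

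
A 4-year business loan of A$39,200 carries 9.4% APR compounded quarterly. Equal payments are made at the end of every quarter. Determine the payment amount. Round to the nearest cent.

With 4 periods per year: i = 0.0235, n = 16.
Annuity-PV factor = 13.208700; PMT = 39200 / 13.208700 = 2,967.7409

A$2,967.74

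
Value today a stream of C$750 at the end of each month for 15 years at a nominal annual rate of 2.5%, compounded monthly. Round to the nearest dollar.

With 12 periods per year: i = 0.00208333, n = 180.
PV = 750 × [1 − (1+0.00208333)^(−180)] / 0.00208333 = 750 × 149.972433 = 112,479.3248

C$112,479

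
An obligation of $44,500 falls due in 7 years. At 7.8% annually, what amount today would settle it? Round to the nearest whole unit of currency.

$26,304

PV = 44,500 / (1 + 0.078)^7 = 44,500 / 1.691731 = 26,304.4173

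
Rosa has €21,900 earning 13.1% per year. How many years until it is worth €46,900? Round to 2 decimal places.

6.19 years

n = ln(46900/21900) / ln(1+0.131) = ln(2.14155) / 0.123102 = 6.1862 years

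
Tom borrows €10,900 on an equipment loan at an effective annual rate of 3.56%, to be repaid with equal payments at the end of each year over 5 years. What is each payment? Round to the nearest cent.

€2,418.25

Annuity-PV factor = 4.507390; PMT = 10900 / 4.507390 = 2,418.2507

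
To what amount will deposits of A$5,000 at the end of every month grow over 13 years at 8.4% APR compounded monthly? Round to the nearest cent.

Periodic rate i = 0.084/12 = 0.007; n = 13 × 12 = 156 periods.
FV = PMT · [(1+i)^n − 1] / i = 5000 · 281.273222 = 1,406,366.1112

A$1,406,366.11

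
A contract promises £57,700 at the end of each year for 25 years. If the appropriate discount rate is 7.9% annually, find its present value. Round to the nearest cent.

£621,232.55

PV = 57700 × [1 − (1+0.079)^(−25)] / 0.079 = 57700 × 10.766595 = 621,232.5454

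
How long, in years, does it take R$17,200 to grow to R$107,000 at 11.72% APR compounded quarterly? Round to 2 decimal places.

15.82 years

Periodic rate i = 0.1172/4 = 0.0293.
(1+i)^n = 107000/17200 = 6.22093, so n = ln 6.22093 / ln 1.0293 = 63.2959 quarters
= 63.2959/4 years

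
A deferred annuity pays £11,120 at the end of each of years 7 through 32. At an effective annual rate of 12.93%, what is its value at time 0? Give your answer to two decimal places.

Value one period before first payment (t=6): 11120 × [1 − (1+0.1293)^(−26)] / 0.1293 = 11120 × 7.406341 = 82,358.5085
PV₀ = 82,358.5085 / (1+0.1293)^6 = 82,358.5085 / 2.074225 = 39,705.6678

£39,705.67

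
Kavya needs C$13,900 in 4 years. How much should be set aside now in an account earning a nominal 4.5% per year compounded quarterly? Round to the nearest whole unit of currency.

C$11,622

With 4 periods per year: i = 0.01125, n = 16.
PV = FV·(1+i)^(−n) = 13,900 × 0.836110 = 11,621.9298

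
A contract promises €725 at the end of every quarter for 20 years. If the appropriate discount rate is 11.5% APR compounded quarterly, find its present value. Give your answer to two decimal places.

€22,605.76

Periodic rate i = 0.115/4 = 0.02875; n = 20 × 4 = 80 periods.
PV = 725 × [1 − (1+0.02875)^(−80)] / 0.02875 = 725 × 31.180355 = 22,605.7574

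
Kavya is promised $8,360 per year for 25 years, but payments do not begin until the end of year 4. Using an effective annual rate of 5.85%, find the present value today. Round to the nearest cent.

$91,409.95

Value one period before first payment (t=3): 8360 × [1 − (1+0.0585)^(−25)] / 0.0585 = 8360 × 12.967605 = 108,409.1796
PV₀ = 108,409.1796 / (1+0.0585)^3 = 108,409.1796 / 1.185967 = 91,409.9499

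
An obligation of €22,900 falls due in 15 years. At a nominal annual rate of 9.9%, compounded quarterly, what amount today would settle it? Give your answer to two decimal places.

€5,281.53

With 4 periods per year: i = 0.02475, n = 60.
PV = 22,900 / (1 + 0.02475)^60 = 22,900 / 4.335864 = 5,281.5314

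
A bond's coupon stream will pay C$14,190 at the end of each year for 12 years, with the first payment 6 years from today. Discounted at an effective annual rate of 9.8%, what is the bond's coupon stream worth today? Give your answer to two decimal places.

C$61,181.47

PV at t=5 (ordinary 12-year annuity): 14190 × a(12|0.098) = 14190 × 6.880963 = 97,640.8653
PV₀ = 97,640.8653 / (1+0.098)^5 = 97,640.8653 / 1.595922 = 61,181.4716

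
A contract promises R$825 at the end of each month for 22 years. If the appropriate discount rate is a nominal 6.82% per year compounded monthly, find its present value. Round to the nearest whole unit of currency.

R$112,647

Periodic rate i = 0.0682/12 = 0.00568333; n = 22 × 12 = 264 periods.
PV = PMT · [1 − (1+i)^(−n)] / i = 825 · 136.541293 = 112,646.5667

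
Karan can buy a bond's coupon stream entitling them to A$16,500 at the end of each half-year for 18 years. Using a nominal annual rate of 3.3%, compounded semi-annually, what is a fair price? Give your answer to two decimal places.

With 2 periods per year: i = 0.0165, n = 36.
Annuity factor a(36|0.0165) = 26.981992; PV = 16500 × 26.981992 = 445,202.8609

A$445,202.86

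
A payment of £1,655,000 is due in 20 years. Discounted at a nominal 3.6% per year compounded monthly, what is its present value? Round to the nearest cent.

£806,443.74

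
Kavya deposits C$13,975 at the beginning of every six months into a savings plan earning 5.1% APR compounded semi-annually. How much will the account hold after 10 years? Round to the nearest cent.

Periodic rate i = 0.051/2 = 0.0255; n = 10 × 2 = 20 periods.
FV = PMT · [(1+i)^n − 1] / i × (1+i) = 13975 · 26.328295 = 367,937.9174
(Beginning-of-period payments → annuity-due factor ×(1+i).)

C$367,937.92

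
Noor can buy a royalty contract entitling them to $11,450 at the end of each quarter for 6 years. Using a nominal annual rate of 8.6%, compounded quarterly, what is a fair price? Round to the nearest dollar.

Periodic rate i = 0.086/4 = 0.0215; n = 6 × 4 = 24 periods.
Annuity factor a(24|0.0215) = 18.596435; PV = 11450 × 18.596435 = 212,929.1782

$212,929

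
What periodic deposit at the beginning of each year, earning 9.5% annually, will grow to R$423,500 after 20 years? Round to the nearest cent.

FV-annuity factor × (1+i) = 59.263845; PMT = 423500 / 59.263845 = 7,146.0095

R$7,146.01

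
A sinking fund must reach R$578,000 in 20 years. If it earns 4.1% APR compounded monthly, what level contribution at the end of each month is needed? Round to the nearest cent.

R$1,558.26

i = 0.041/12 = 0.00341667 per month; n = 20·12 = 240.
FV-annuity factor = 370.925470; PMT = 578000 / 370.925470 = 1,558.2645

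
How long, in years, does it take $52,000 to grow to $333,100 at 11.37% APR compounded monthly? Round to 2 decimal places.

Periodic rate i = 0.1137/12 = 0.009475.
(1+i)^n = 333100/52000 = 6.40577, so n = ln 6.40577 / ln 1.00947 = 196.9376 months
= 196.9376/12 years

16.41 years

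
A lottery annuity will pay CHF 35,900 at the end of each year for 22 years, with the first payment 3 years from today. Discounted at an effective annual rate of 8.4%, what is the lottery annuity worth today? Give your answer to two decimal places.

PV at t=2 (ordinary 22-year annuity): 35900 × a(22|0.084) = 35900 × 9.886040 = 354,908.8343
PV₀ = 354,908.8343 / (1+0.084)^2 = 354,908.8343 / 1.175056 = 302,035.6769

CHF 302,035.68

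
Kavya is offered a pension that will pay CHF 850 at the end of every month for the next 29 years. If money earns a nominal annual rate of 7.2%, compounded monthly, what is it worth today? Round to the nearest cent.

CHF 123,999.36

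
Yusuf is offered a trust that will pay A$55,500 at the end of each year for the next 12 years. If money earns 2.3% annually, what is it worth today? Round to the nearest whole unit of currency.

A$576,262

PV = 55500 × [1 − (1+0.023)^(−12)] / 0.023 = 55500 × 10.383095 = 576,261.7836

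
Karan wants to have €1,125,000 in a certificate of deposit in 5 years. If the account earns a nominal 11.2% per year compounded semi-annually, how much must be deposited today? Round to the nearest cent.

With 2 periods per year: i = 0.056, n = 10.
Discount factor = (1+0.056)^(−10) = 0.579910; PV = 1,125,000 × 0.579910 = 652,399.0808

€652,399.08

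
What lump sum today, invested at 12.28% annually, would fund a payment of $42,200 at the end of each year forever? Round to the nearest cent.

PV = PMT / i = 42200 / 0.1228 = 343,648.2085

$343,648.21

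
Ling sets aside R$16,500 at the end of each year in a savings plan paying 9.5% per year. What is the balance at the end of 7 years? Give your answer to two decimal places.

FV = 16500 × [(1+0.095)^7 − 1] / 0.095 = 16500 × 9.342648 = 154,153.7001

R$154,153.70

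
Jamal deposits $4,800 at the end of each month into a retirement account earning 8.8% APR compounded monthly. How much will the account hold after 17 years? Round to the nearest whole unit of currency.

$2,251,308

Periodic rate i = 0.088/12 = 0.00733333; n = 17 × 12 = 204 periods.
FV = 4800 × [(1+0.00733333)^204 − 1] / 0.00733333 = 4800 × 469.022473 = 2,251,307.8697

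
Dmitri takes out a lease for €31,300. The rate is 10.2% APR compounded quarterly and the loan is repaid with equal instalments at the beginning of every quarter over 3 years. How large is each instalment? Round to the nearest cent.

€2,984.49

Periodic rate i = 0.102/4 = 0.0255; n = 3 × 4 = 12 periods.
Annuity-PV factor × (1+i) = 10.487562; PMT = 31300 / 10.487562 = 2,984.4877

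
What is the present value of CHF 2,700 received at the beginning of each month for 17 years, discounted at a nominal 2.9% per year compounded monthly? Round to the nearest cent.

CHF 435,484.00

With 12 periods per year: i = 0.00241667, n = 204.
Annuity factor a(204|0.00241667) × (1+i) = 161.290371; PV = 2700 × 161.290371 = 435,484.0028
Payments are at the start of each period, so multiply by (1+i).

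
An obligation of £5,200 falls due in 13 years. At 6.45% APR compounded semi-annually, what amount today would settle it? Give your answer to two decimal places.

i = 0.0645/2 = 0.03225 per half-year; n = 13·2 = 26.
Discount factor = (1+0.03225)^(−26) = 0.438120; PV = 5,200 × 0.438120 = 2,278.2226

£2,278.22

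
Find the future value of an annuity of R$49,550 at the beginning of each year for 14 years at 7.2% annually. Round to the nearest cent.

Accumulation factor s(14|0.072) × (1+i) = 24.519555; FV = 49550 × 24.519555 = 1,214,943.9394
Payments are at the start of each period, so multiply by (1+i).

R$1,214,943.94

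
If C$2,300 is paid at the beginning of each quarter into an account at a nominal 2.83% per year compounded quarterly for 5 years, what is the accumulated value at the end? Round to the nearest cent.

C$49,575.34

With 4 periods per year: i = 0.007075, n = 20.
Accumulation factor s(20|0.007075) × (1+i) = 21.554495; FV = 2300 × 21.554495 = 49,575.3396
(annuity-due: payments at period start, so ×(1+i).)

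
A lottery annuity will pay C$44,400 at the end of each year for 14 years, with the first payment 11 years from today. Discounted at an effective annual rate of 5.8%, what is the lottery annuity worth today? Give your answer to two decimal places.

Value one period before first payment (t=10): 44400 × [1 − (1+0.058)^(−14)] / 0.058 = 44400 × 9.411183 = 417,856.5186
Discount back 10 years: 417,856.5186 × (1+0.058)^(−10) = 417,856.5186 × 0.569041 = 237,777.3620

C$237,777.36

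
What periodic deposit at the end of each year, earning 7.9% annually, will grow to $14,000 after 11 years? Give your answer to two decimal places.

$845.57

FV-annuity factor = 16.556968; PMT = 14000 / 16.556968 = 845.5655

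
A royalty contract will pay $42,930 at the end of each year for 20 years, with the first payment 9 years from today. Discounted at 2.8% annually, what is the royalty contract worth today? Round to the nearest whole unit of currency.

Value one period before first payment (t=8): 42930 × [1 − (1+0.028)^(−20)] / 0.028 = 42930 × 15.156342 = 650,661.7564
PV₀ = 650,661.7564 / (1+0.028)^8 = 650,661.7564 / 1.247225 = 521,687.4196

$521,687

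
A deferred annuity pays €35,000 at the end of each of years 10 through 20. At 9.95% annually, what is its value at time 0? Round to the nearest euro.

€97,027

PV at t=9 (ordinary 11-year annuity): 35000 × a(11|0.0995) = 35000 × 6.510039 = 227,851.3515
Discount back 9 years: 227,851.3515 × (1+0.0995)^(−9) = 227,851.3515 × 0.425837 = 97,027.4250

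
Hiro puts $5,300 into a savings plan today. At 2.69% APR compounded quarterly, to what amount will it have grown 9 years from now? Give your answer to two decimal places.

i = 0.0269/4 = 0.006725 per quarter; n = 9·4 = 36.
FV = PV·(1+i)^n = 5,300 × 1.272890 = 6,746.3147

$6,746.31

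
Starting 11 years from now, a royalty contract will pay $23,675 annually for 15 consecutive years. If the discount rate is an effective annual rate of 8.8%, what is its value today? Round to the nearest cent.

$83,084.13

PV at t=10 (ordinary 15-year annuity): 23675 × a(15|0.088) = 23675 × 8.156748 = 193,110.9992
PV₀ = 193,110.9992 / (1+0.088)^10 = 193,110.9992 / 2.324283 = 83,084.1263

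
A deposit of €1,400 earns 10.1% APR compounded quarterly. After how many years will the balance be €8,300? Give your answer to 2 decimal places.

Periodic rate i = 0.101/4 = 0.02525.
n = ln(8300/1400) / ln(1+0.02525) = ln(5.92857) / 0.024936 = 71.3727 quarters
= 71.3727/4 years

17.84 years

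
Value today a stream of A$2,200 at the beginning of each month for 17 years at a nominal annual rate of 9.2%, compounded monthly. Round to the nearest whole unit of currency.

A$228,275

i = 0.092/12 = 0.00766667 per month; n = 17·12 = 204.
PV = 2200 × [1 − (1+0.00766667)^(−204)] / 0.00766667 × (1+i) = 2200 × 103.761272 = 228,274.7993
(annuity-due: payments at period start, so ×(1+i).)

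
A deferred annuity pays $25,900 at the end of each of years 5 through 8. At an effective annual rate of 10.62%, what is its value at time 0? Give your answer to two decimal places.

Value one period before first payment (t=4): 25900 × [1 − (1+0.1062)^(−4)] / 0.1062 = 25900 × 3.127786 = 81,009.6473
PV₀ = 81,009.6473 / (1+0.1062)^4 = 81,009.6473 / 1.497389 = 54,100.6054

$54,100.61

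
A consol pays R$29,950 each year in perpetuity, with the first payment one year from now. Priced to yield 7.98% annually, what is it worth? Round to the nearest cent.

R$375,313.28

PV = C/r = 29950/0.0798 = 375,313.2832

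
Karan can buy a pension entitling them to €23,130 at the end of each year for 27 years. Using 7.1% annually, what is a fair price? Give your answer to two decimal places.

Annuity factor a(27|0.071) = 11.874336; PV = 23130 × 11.874336 = 274,653.3853

€274,653.39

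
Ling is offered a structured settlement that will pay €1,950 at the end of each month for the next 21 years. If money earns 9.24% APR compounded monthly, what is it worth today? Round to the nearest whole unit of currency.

€216,597

With 12 periods per year: i = 0.0077, n = 252.
Annuity factor a(252|0.0077) = 111.075572; PV = 1950 × 111.075572 = 216,597.3651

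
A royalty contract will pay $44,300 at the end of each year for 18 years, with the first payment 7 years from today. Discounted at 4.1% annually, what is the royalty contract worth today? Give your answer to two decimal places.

$437,105.23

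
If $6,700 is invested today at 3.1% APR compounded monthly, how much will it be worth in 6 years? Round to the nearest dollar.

$8,068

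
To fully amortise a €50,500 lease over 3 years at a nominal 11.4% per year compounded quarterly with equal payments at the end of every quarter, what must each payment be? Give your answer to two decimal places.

Periodic rate i = 0.114/4 = 0.0285; n = 3 × 4 = 12 periods.
PMT = 50500 / ( [1 − (1+0.0285)^(−12)] / 0.0285 ) = 50500 / 10.043725 = 5,028.0148

€5,028.01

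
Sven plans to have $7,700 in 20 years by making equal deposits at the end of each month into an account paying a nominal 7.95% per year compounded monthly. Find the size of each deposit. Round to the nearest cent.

Periodic rate i = 0.0795/12 = 0.006625; n = 20 × 12 = 240 periods.
PMT = 7700 / ( [(1+0.006625)^240 − 1] / 0.006625 ) = 7700 / 585.373933 = 13.1540

$13.15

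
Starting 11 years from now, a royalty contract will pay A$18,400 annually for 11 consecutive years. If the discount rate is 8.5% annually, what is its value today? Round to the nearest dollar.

A$56,714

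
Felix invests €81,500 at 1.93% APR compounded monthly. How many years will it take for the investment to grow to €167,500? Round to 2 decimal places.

Periodic rate i = 0.0193/12 = 0.00160833.
n = ln(167500/81500) / ln(1+0.00160833) = ln(2.05521) / 0.001607 = 448.2650 months
= 448.2650/12 years

37.36 years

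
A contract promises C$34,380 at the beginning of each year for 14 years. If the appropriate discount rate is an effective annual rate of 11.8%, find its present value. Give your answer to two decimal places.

C$257,395.08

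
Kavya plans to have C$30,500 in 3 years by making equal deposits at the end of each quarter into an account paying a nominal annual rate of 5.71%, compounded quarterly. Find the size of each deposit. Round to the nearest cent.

With 4 periods per year: i = 0.014275, n = 12.
PMT = 30500 / ( [(1+0.014275)^12 − 1] / 0.014275 ) = 30500 / 12.988454 = 2,348.2394

C$2,348.24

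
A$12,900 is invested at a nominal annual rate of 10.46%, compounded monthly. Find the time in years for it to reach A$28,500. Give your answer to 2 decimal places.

Periodic rate i = 0.1046/12 = 0.00871667.
n = ln(28500/12900) / ln(1+0.00871667) = ln(2.20930) / 0.008679 = 91.3338 months
= 91.3338/12 years

7.61 years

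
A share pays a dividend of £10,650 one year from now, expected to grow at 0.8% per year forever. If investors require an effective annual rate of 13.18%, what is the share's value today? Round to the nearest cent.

PV = D₁/(r − g) = 10650/(0.1318 − 0.008) = 86,025.8481

£86,025.85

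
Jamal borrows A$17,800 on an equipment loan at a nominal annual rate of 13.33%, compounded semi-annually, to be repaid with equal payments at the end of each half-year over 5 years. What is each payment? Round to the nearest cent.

A$2,495.22

With 2 periods per year: i = 0.06665, n = 10.
Annuity-PV factor = 7.133647; PMT = 17800 / 7.133647 = 2,495.2174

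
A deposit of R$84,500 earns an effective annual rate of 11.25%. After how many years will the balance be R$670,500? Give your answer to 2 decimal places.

(1+i)^n = 670500/84500 = 7.93491, so n = ln 7.93491 / ln 1.1125 = 19.4285 years

19.43 years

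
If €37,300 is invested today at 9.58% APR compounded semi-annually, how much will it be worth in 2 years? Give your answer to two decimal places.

€44,976.76

i = 0.0958/2 = 0.0479 per half-year; n = 2·2 = 4.
37,300 × (1+0.0479)^4 = 37,300 × 1.205811 = 44,976.7627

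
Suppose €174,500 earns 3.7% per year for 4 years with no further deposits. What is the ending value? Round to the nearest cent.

174,500 × (1+0.037)^4 = 174,500 × 1.156418 = 201,795.0258

€201,795.03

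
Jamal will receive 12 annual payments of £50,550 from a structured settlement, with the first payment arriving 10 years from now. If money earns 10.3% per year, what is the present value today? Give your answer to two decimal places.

£140,465.11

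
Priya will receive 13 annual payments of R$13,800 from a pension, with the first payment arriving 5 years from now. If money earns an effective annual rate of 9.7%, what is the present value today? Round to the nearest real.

R$68,754

Value one period before first payment (t=4): 13800 × [1 − (1+0.097)^(−13)] / 0.097 = 13800 × 7.215123 = 99,568.6981
Discount back 4 years: 99,568.6981 × (1+0.097)^(−4) = 99,568.6981 × 0.690516 = 68,753.7386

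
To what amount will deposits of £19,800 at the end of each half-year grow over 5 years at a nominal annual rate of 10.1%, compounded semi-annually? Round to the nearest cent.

£249,624.25

i = 0.101/2 = 0.0505 per half-year; n = 5·2 = 10.
FV = 19800 × [(1+0.0505)^10 − 1] / 0.0505 = 19800 × 12.607285 = 249,624.2500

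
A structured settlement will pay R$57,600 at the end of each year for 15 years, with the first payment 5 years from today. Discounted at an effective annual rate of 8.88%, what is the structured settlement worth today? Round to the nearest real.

R$332,725

PV at t=4 (ordinary 15-year annuity): 57600 × a(15|0.0888) = 57600 × 8.118109 = 467,603.1069
Discount back 4 years: 467,603.1069 × (1+0.0888)^(−4) = 467,603.1069 × 0.711553 = 332,724.6212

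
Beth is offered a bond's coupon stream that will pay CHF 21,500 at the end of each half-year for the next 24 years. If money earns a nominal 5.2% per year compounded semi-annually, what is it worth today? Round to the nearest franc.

CHF 585,715

i = 0.052/2 = 0.026 per half-year; n = 24·2 = 48.
PV = PMT · [1 − (1+i)^(−n)] / i = 21500 · 27.242559 = 585,715.0286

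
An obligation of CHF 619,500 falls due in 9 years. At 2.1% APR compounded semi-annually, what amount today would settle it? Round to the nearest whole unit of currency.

i = 0.021/2 = 0.0105 per half-year; n = 9·2 = 18.
PV = 619,500 / (1 + 0.0105)^18 = 619,500 / 1.206851 = 513,319.2953

CHF 513,319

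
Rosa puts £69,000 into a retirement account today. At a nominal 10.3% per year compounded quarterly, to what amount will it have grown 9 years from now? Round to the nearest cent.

£172,323.30

Periodic rate i = 0.103/4 = 0.02575; n = 9 × 4 = 36 periods.
FV = PV·(1+i)^n = 69,000 × 2.497439 = 172,323.3043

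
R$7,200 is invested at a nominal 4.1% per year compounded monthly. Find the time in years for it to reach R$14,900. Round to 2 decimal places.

17.77 years

Periodic rate i = 0.041/12 = 0.00341667.
(1+i)^n = 14900/7200 = 2.06944, so n = ln 2.06944 / ln 1.00342 = 213.2259 months
= 213.2259/12 years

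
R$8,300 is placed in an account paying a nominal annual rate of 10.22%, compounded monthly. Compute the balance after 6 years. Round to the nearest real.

i = 0.1022/12 = 0.00851667 per month; n = 6·12 = 72.
FV = PV·(1+i)^n = 8,300 × 1.841542 = 15,284.8025

R$15,285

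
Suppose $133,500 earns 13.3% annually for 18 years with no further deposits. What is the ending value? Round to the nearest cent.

FV = PV·(1+i)^n = 133,500 × 9.465387 = 1,263,629.1715

$1,263,629.17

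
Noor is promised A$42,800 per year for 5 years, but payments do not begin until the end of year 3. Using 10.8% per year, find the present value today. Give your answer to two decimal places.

A$129,500.80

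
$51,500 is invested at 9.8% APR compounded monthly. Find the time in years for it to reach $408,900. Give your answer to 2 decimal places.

21.23 years

Periodic rate i = 0.098/12 = 0.00816667.
n = ln(408900/51500) / ln(1+0.00816667) = ln(7.93981) / 0.008133 = 254.7352 months
= 254.7352/12 years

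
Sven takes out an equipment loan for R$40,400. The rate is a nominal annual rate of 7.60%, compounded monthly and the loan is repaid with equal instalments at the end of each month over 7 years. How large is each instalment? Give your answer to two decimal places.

R$621.66

i = 0.076/12 = 0.00633333 per month; n = 7·12 = 84.
PMT = 40400 / ( [1 − (1+0.00633333)^(−84)] / 0.00633333 ) = 40400 / 64.987069 = 621.6621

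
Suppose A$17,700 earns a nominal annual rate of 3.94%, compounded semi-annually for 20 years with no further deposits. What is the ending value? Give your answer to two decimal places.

A$38,625.14

i = 0.0394/2 = 0.0197 per half-year; n = 20·2 = 40.
FV = PV·(1+i)^n = 17,700 × 2.182211 = 38,625.1375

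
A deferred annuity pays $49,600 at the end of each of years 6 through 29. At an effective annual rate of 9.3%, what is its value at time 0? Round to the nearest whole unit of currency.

$301,440

Value one period before first payment (t=5): 49600 × [1 − (1+0.093)^(−24)] / 0.093 = 49600 × 9.480260 = 470,220.9122
PV₀ = 470,220.9122 / (1+0.093)^5 = 470,220.9122 / 1.559915 = 301,440.1727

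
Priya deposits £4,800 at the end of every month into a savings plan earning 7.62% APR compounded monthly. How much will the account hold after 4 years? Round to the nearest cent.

i = 0.0762/12 = 0.00635 per month; n = 4·12 = 48.
Accumulation factor s(48|0.00635) = 55.912955; FV = 4800 × 55.912955 = 268,382.1863

£268,382.19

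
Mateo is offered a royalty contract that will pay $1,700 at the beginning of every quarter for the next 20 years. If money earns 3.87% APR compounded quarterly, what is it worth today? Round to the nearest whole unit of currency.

$95,290

Periodic rate i = 0.0387/4 = 0.009675; n = 20 × 4 = 80 periods.
PV = 1700 × [1 − (1+0.009675)^(−80)] / 0.009675 × (1+i) = 1700 × 56.053028 = 95,290.1472
Payments are at the start of each period, so multiply by (1+i).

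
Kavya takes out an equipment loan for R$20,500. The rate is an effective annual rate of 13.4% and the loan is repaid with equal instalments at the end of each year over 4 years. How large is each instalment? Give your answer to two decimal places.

R$6,949.34

Annuity-PV factor = 2.949919; PMT = 20500 / 2.949919 = 6,949.3438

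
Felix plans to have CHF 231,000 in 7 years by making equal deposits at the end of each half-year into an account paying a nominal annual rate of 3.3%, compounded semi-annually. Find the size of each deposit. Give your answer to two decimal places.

CHF 14,802.71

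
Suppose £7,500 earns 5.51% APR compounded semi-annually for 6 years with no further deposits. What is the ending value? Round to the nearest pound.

£10,392

i = 0.0551/2 = 0.02755 per half-year; n = 6·2 = 12.
FV = PV·(1+i)^n = 7,500 × 1.385593 = 10,391.9447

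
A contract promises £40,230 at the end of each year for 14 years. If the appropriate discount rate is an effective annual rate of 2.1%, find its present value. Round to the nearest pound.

PV = PMT · [1 − (1+i)^(−n)] / i = 40230 · 12.021481 = 483,624.1655

£483,624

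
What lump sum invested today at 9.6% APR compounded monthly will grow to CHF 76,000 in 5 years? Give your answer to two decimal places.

CHF 47,117.44

With 12 periods per year: i = 0.008, n = 60.
PV = 76,000 / (1 + 0.008)^60 = 76,000 / 1.612991 = 47,117.4378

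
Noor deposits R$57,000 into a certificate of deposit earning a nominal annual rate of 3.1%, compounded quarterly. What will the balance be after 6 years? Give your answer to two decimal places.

R$68,602.86

Periodic rate i = 0.031/4 = 0.00775; n = 6 × 4 = 24 periods.
57,000 × (1+0.00775)^24 = 57,000 × 1.203559 = 68,602.8597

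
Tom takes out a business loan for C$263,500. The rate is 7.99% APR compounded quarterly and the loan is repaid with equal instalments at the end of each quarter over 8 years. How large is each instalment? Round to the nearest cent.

C$11,223.82

i = 0.0799/4 = 0.019975 per quarter; n = 8·4 = 32.
PMT = 263500 / ( [1 − (1+0.019975)^(−32)] / 0.019975 ) = 263500 / 23.476863 = 11,223.8162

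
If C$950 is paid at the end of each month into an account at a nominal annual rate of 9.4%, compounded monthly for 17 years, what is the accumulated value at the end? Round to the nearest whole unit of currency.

i = 0.094/12 = 0.00783333 per month; n = 17·12 = 204.
Accumulation factor s(204|0.00783333) = 499.462243; FV = 950 × 499.462243 = 474,489.1305

C$474,489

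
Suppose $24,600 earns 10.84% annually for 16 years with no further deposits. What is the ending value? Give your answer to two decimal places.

$127,667.21

FV = PV·(1+i)^n = 24,600 × 5.189724 = 127,667.2139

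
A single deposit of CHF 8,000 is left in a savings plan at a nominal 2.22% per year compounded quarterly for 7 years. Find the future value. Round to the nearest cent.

i = 0.0222/4 = 0.00555 per quarter; n = 7·4 = 28.
8,000 × (1+0.00555)^28 = 8,000 × 1.167623 = 9,340.9868

CHF 9,340.99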